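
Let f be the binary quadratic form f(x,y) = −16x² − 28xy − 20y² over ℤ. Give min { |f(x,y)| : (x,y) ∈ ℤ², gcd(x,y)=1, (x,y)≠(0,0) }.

translate: b→-4 (≡28 mod 32), so (16,28,20)→(16,-4,8)
flip: (16,-4,8)→(8,4,16)
reduced (well bottom): (8,4,16) with a≤c, −a<b≤a
well minimum |f| = |-8| = 8 (negative-definite)

8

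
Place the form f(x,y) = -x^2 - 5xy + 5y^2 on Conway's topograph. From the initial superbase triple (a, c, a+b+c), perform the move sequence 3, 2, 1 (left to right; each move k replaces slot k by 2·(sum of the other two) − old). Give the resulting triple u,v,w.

start (-1,5,-1) = (f(1,0),f(0,1),f(1,1))
replace slot 3: 2·((-1)+5) − (-1) = 9 → (-1,5,9)
replace slot 2: 2·((-1)+9) − 5 = 11 → (-1,11,9)
replace slot 1: 2·(11+9) − (-1) = 41 → (41,11,9)

41,11,9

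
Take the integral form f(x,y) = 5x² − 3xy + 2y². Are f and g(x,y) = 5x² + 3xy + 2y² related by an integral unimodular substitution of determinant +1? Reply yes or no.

D₁ = -31, D₂ = -31
f: flip: (5,-3,2)→(2,3,5)
f: translate: b→-1 (≡3 mod 4), so (2,3,5)→(2,-1,4)
f: reduced (well bottom): (2,-1,4) with a≤c, −a<b≤a
g: flip: (5,3,2)→(2,-3,5)
g: translate: b→1 (≡-3 mod 4), so (2,-3,5)→(2,1,4)
g: reduced (well bottom): (2,1,4) with a≤c, −a<b≤a
reduced forms (2, -1, 4) vs (2, 1, 4) ⇒ inequivalent

no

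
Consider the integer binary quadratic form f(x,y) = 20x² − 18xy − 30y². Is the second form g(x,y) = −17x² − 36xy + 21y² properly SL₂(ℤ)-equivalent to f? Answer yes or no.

D₁ = 2724, D₂ = 2724
river cycle of f (length 32): (-30, 18, 20), (20, 22, -28), (-28, 34, 14), (14, 50, -4), (-4, 46, 38), (38, 30, -12), (-12, 42, 20), (20, 38, -16), (-16, 26, 32), (32, 38, -10), … (22 more)
river cycle of g (length 24): (21, 36, -17), (-17, 32, 25), (25, 18, -24), (-24, 30, 19), (19, 46, -8), (-8, 50, 7), (7, 48, -15), (-15, 42, 16), (16, 22, -35), (-35, 48, 3), … (14 more)
cycles differ ⇒ inequivalent

no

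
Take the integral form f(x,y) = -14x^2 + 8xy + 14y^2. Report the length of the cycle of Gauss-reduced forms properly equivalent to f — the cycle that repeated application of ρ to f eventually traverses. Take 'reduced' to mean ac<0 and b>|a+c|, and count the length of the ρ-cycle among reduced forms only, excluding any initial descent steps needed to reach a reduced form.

D = 848, ⌊√D⌋ = 29
river: ρ → (14,20,-8)
river: ρ → (-8,28,2)
river: ρ → (2,28,-8)
river: ρ → (-8,20,14)
river: ρ → (14,8,-14)
river: ρ → (-14,20,8)
river: ρ → (8,28,-2)
river: ρ → (-2,28,8)
river: ρ → (8,20,-14)
river: ρ → (-14,8,14)
ρ-cycle length = 10 (tail of 0 descent steps not counted)

10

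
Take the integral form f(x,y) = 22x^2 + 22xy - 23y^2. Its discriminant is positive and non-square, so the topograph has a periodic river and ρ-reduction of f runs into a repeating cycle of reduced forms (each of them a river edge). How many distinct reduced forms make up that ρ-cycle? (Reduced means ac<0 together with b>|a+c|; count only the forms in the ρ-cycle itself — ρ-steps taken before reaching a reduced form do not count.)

D = 2508, ⌊√D⌋ = 50
river: ρ → (-23,24,21)
river: ρ → (21,18,-26)
river: ρ → (-26,34,13)
river: ρ → (13,44,-11)
river: ρ → (-11,44,13)
river: ρ → (13,34,-26)
river: ρ → (-26,18,21)
river: ρ → (21,24,-23)
river: ρ → (-23,22,22)
river: ρ → (22,22,-23)
ρ-cycle length = 10 (tail of 0 descent steps not counted)

10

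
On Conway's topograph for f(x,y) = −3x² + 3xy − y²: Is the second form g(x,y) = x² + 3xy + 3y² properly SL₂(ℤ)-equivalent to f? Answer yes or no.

D₁ = -3, D₂ = -3
f is negative-definite; reduce −f:
−f: translate: b→3 (≡-3 mod 6), so (3,-3,1)→(3,3,1)
−f: flip: (3,3,1)→(1,-3,3)
−f: translate: b→1 (≡-3 mod 2), so (1,-3,3)→(1,1,1)
−f: reduced (well bottom): (1,1,1) with a≤c, −a<b≤a
flip sign back: reduced form of f is (-1,-1,-1)
g: translate: b→1 (≡3 mod 2), so (1,3,3)→(1,1,1)
g: reduced (well bottom): (1,1,1) with a≤c, −a<b≤a
reduced forms (-1, -1, -1) vs (1, 1, 1) ⇒ inequivalent

no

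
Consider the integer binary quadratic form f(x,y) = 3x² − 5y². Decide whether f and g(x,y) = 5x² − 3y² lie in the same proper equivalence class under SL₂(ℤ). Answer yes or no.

D₁ = 60, D₂ = 60
river cycle of f (length 2): (3, 6, -2), (-2, 6, 3)
river cycle of g (length 2): (-3, 6, 2), (2, 6, -3)
cycles differ ⇒ inequivalent

no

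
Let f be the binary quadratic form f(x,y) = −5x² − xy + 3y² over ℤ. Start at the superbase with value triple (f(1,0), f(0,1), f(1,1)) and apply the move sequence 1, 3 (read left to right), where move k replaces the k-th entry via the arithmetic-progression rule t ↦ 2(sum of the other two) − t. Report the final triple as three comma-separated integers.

start (-5,3,-3) = (f(1,0),f(0,1),f(1,1))
replace slot 1: 2·(3+(-3)) − (-5) = 5 → (5,3,-3)
replace slot 3: 2·(5+3) − (-3) = 19 → (5,3,19)

5,3,19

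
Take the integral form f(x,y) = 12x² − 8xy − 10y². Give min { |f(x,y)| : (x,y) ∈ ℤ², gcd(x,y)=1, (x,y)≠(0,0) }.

descent: ρ → (-10,8,12)  [lands on river]
river: ρ → (12,16,-6)
river: ρ → (-6,20,6)
river: ρ → (6,16,-12)
river: ρ → (-12,8,10)
river: ρ → (10,12,-10)
closes: descent 1, river 6
min |a| on river = 6

6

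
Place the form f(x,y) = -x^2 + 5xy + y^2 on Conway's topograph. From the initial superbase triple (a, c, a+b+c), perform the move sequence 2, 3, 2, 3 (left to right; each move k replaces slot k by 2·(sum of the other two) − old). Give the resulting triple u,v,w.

start (-1,1,5) = (f(1,0),f(0,1),f(1,1))
replace slot 2: 2·((-1)+5) − 1 = 7 → (-1,7,5)
replace slot 3: 2·((-1)+7) − 5 = 7 → (-1,7,7)
replace slot 2: 2·((-1)+7) − 7 = 5 → (-1,5,7)
replace slot 3: 2·((-1)+5) − 7 = 1 → (-1,5,1)

-1,5,1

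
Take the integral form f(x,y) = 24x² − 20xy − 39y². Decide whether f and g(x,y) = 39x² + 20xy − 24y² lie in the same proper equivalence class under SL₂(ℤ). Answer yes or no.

D₁ = 4144, D₂ = 4144
river cycle of f (length 14): (-39, 20, 24), (24, 28, -35), (-35, 42, 17), (17, 60, -8), (-8, 52, 45), (45, 38, -15), (-15, 52, 24), (24, 44, -23), (-23, 48, 20), (20, 32, -39), … (4 more)
river cycle of g (length 14): (-24, 28, 35), (35, 42, -17), (-17, 60, 8), (8, 52, -45), (-45, 38, 15), (15, 52, -24), (-24, 44, 23), (23, 48, -20), (-20, 32, 39), (39, 46, -13), … (4 more)
cycles differ ⇒ inequivalent

no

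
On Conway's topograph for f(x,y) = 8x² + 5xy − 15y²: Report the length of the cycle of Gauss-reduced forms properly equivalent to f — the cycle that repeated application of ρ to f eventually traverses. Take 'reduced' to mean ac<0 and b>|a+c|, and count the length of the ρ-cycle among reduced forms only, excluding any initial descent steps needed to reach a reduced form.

D = 505, ⌊√D⌋ = 22
descent: ρ → (-15,-5,8)
descent: ρ → (8,21,-2)  [lands on river]
river: ρ → (-2,19,18)
river: ρ → (18,17,-3)
river: ρ → (-3,19,12)
river: ρ → (12,5,-10)
river: ρ → (-10,15,7)
river: ρ → (7,13,-12)
river: ρ → (-12,11,8)
ρ-cycle length = 8 (tail of 2 descent steps not counted)

8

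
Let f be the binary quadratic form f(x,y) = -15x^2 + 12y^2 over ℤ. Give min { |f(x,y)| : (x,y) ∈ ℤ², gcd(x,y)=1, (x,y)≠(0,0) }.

descent: ρ → (12,24,-3)  [lands on river]
river: ρ → (-3,24,12)
closes: descent 1, river 2
min |a| on river = 3

3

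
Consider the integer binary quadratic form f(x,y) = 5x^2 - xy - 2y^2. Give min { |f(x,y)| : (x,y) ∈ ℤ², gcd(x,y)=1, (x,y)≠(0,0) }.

descent: ρ → (-2,5,2)  [lands on river]
river: ρ → (2,3,-4)
river: ρ → (-4,5,1)
river: ρ → (1,5,-4)
river: ρ → (-4,3,2)
river: ρ → (2,5,-2)
river: ρ → (-2,3,4)
river: ρ → (4,5,-1)
river: ρ → (-1,5,4)
river: ρ → (4,3,-2)
closes: descent 1, river 10
min |a| on river = 1

1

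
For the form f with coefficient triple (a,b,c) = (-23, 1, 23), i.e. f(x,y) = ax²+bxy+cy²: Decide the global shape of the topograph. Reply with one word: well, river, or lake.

D = b²−4ac = 1² − 4·(-23)·23 = 2117
D > 0 non-square ⇒ indefinite ⇒ periodic river

river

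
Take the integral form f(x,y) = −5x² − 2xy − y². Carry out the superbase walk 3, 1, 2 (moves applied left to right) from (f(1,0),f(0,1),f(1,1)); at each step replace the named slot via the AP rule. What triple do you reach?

start (-5,-1,-8) = (f(1,0),f(0,1),f(1,1))
replace slot 3: 2·((-5)+(-1)) − (-8) = -4 → (-5,-1,-4)
replace slot 1: 2·((-1)+(-4)) − (-5) = -5 → (-5,-1,-4)
replace slot 2: 2·((-5)+(-4)) − (-1) = -17 → (-5,-17,-4)

-5,-17,-4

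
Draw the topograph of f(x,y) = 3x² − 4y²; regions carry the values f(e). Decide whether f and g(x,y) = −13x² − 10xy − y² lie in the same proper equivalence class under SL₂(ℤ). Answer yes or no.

D₁ = 48, D₂ = 48
river cycle of f (length 2): (3, 6, -1), (-1, 6, 3)
river cycle of g (length 2): (-1, 6, 3), (3, 6, -1)
cycles coincide ⇒ equivalent

yes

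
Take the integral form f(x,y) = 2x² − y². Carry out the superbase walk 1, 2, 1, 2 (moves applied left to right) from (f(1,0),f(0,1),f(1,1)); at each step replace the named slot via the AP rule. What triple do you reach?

start (2,-1,1) = (f(1,0),f(0,1),f(1,1))
replace slot 1: 2·((-1)+1) − 2 = -2 → (-2,-1,1)
replace slot 2: 2·((-2)+1) − (-1) = -1 → (-2,-1,1)
replace slot 1: 2·((-1)+1) − (-2) = 2 → (2,-1,1)
replace slot 2: 2·(2+1) − (-1) = 7 → (2,7,1)

2,7,1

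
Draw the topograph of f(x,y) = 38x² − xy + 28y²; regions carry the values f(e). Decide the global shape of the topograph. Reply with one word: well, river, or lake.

D = b²−4ac = (-1)² − 4·38·28 = -4255
D < 0 ⇒ definite ⇒ every region one sign ⇒ single well

well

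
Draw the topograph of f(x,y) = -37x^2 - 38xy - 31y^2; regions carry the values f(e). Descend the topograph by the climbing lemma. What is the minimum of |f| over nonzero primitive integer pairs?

translate: b→-36 (≡38 mod 74), so (37,38,31)→(37,-36,30)
flip: (37,-36,30)→(30,36,37)
translate: b→-24 (≡36 mod 60), so (30,36,37)→(30,-24,31)
reduced (well bottom): (30,-24,31) with a≤c, −a<b≤a
well minimum |f| = |-30| = 30 (negative-definite)

30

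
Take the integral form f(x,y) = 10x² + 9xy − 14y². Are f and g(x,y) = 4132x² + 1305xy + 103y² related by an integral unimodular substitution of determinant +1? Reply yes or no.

D₁ = 641, D₂ = 641
river cycle of f (length 46): (-14, 19, 5), (5, 21, -10), (-10, 19, 7), (7, 23, -4), (-4, 25, 1), (1, 25, -4), (-4, 23, 7), (7, 19, -10), (-10, 21, 5), (5, 19, -14), … (36 more)
river cycle of g (length 46): (10, 9, -14), (-14, 19, 5), (5, 21, -10), (-10, 19, 7), (7, 23, -4), (-4, 25, 1), (1, 25, -4), (-4, 23, 7), (7, 19, -10), (-10, 21, 5), … (36 more)
cycles coincide ⇒ equivalent

yes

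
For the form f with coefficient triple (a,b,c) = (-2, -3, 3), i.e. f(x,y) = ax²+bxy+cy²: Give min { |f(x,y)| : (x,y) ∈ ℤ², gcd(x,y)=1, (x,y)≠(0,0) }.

descent: ρ → (3,3,-2)  [lands on river]
river: ρ → (-2,5,1)
river: ρ → (1,5,-2)
river: ρ → (-2,3,3)
closes: descent 1, river 4
min |a| on river = 1

1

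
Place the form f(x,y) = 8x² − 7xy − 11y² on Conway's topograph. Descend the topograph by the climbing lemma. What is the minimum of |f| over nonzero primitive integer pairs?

descent: ρ → (-11,7,8)  [lands on river]
river: ρ → (8,9,-10)
river: ρ → (-10,11,7)
river: ρ → (7,17,-4)
river: ρ → (-4,15,11)
river: ρ → (11,7,-8)
river: ρ → (-8,9,10)
river: ρ → (10,11,-7)
river: ρ → (-7,17,4)
river: ρ → (4,15,-11)
closes: descent 1, river 10
min |a| on river = 4

4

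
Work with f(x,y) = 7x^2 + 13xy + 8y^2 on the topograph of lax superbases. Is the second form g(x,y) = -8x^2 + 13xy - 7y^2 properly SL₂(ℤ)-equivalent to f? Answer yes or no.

D₁ = -55, D₂ = -55
f: translate: b→-1 (≡13 mod 14), so (7,13,8)→(7,-1,2)
f: flip: (7,-1,2)→(2,1,7)
f: reduced (well bottom): (2,1,7) with a≤c, −a<b≤a
g is negative-definite; reduce −g:
−g: translate: b→3 (≡-13 mod 16), so (8,-13,7)→(8,3,2)
−g: flip: (8,3,2)→(2,-3,8)
−g: translate: b→1 (≡-3 mod 4), so (2,-3,8)→(2,1,7)
−g: reduced (well bottom): (2,1,7) with a≤c, −a<b≤a
flip sign back: reduced form of g is (-2,-1,-7)
reduced forms (2, 1, 7) vs (-2, -1, -7) ⇒ inequivalent

no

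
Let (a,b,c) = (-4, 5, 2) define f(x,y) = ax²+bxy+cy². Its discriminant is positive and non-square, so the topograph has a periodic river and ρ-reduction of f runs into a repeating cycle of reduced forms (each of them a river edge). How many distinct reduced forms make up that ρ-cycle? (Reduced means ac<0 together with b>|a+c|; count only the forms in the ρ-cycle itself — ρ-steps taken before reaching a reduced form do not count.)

D = 57, ⌊√D⌋ = 7
river: ρ → (2,7,-1)
river: ρ → (-1,7,2)
river: ρ → (2,5,-4)
river: ρ → (-4,3,3)
river: ρ → (3,3,-4)
river: ρ → (-4,5,2)
ρ-cycle length = 6 (tail of 0 descent steps not counted)

6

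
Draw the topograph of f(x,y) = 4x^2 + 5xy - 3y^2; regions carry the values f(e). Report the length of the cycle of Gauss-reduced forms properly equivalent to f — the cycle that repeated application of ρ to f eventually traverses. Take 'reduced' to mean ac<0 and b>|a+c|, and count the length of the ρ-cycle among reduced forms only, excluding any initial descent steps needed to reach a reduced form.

D = 73, ⌊√D⌋ = 8
river: ρ → (-3,7,2)
river: ρ → (2,5,-6)
river: ρ → (-6,7,1)
river: ρ → (1,7,-6)
river: ρ → (-6,5,2)
river: ρ → (2,7,-3)
river: ρ → (-3,5,4)
river: ρ → (4,3,-4)
river: ρ → (-4,5,3)
river: ρ → (3,7,-2)
river: ρ → (-2,5,6)
river: ρ → (6,7,-1)
river: ρ → (-1,7,6)
river: ρ → (6,5,-2)
river: ρ → (-2,7,3)
river: ρ → (3,5,-4)
river: ρ → (-4,3,4)
river: ρ → (4,5,-3)
ρ-cycle length = 18 (tail of 0 descent steps not counted)

18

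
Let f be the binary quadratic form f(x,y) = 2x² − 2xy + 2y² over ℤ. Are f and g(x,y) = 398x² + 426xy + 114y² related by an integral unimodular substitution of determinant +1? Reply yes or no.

D₁ = -12, D₂ = -12
f: translate: b→2 (≡-2 mod 4), so (2,-2,2)→(2,2,2)
f: reduced (well bottom): (2,2,2) with a≤c, −a<b≤a
g: translate: b→-370 (≡426 mod 796), so (398,426,114)→(398,-370,86)
g: flip: (398,-370,86)→(86,370,398)
g: translate: b→26 (≡370 mod 172), so (86,370,398)→(86,26,2)
g: flip: (86,26,2)→(2,-26,86)
g: translate: b→2 (≡-26 mod 4), so (2,-26,86)→(2,2,2)
g: reduced (well bottom): (2,2,2) with a≤c, −a<b≤a
reduced forms (2, 2, 2) vs (2, 2, 2) ⇒ equivalent

yes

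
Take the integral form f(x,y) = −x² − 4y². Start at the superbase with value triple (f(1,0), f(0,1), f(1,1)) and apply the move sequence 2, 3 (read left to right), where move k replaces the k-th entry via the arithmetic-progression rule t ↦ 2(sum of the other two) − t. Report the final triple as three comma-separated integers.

start (-1,-4,-5) = (f(1,0),f(0,1),f(1,1))
replace slot 2: 2·((-1)+(-5)) − (-4) = -8 → (-1,-8,-5)
replace slot 3: 2·((-1)+(-8)) − (-5) = -13 → (-1,-8,-13)

-1,-8,-13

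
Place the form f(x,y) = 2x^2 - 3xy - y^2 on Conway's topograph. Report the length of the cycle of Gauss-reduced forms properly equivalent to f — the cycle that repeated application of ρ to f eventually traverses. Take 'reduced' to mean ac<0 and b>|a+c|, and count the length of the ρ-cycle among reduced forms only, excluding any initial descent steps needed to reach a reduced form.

D = 17, ⌊√D⌋ = 4
descent: ρ → (-1,3,2)  [lands on river]
river: ρ → (2,1,-2)
river: ρ → (-2,3,1)
river: ρ → (1,3,-2)
river: ρ → (-2,1,2)
river: ρ → (2,3,-1)
ρ-cycle length = 6 (tail of 1 descent step not counted)

6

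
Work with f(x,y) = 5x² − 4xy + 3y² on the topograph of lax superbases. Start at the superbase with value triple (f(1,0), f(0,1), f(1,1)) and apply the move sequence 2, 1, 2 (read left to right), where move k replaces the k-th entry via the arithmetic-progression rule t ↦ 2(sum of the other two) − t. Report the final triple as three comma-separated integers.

start (5,3,4) = (f(1,0),f(0,1),f(1,1))
replace slot 2: 2·(5+4) − 3 = 15 → (5,15,4)
replace slot 1: 2·(15+4) − 5 = 33 → (33,15,4)
replace slot 2: 2·(33+4) − 15 = 59 → (33,59,4)

33,59,4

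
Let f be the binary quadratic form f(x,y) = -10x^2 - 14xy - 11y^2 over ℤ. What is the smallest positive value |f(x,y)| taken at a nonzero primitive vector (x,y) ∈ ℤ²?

translate: b→-6 (≡14 mod 20), so (10,14,11)→(10,-6,7)
flip: (10,-6,7)→(7,6,10)
reduced (well bottom): (7,6,10) with a≤c, −a<b≤a
well minimum |f| = |-7| = 7 (negative-definite)

7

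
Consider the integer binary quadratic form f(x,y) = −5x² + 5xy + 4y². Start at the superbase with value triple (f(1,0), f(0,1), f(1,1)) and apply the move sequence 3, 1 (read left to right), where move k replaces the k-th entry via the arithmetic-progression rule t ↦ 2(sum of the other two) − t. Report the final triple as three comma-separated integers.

start (-5,4,4) = (f(1,0),f(0,1),f(1,1))
replace slot 3: 2·((-5)+4) − 4 = -6 → (-5,4,-6)
replace slot 1: 2·(4+(-6)) − (-5) = 1 → (1,4,-6)

1,4,-6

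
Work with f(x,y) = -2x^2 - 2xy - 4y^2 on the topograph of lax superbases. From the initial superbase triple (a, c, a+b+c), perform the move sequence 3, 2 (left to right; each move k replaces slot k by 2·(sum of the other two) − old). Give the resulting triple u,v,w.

start (-2,-4,-8) = (f(1,0),f(0,1),f(1,1))
replace slot 3: 2·((-2)+(-4)) − (-8) = -4 → (-2,-4,-4)
replace slot 2: 2·((-2)+(-4)) − (-4) = -8 → (-2,-8,-4)

-2,-8,-4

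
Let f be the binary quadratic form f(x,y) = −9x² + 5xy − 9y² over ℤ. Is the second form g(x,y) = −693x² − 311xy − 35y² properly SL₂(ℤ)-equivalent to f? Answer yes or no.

D₁ = -299, D₂ = -299
f is negative-definite; reduce −f:
−f: flip: (9,-5,9)→(9,5,9)
−f: reduced (well bottom): (9,5,9) with a≤c, −a<b≤a
flip sign back: reduced form of f is (-9,-5,-9)
g is negative-definite; reduce −g:
−g: flip: (693,311,35)→(35,-311,693)
−g: translate: b→-31 (≡-311 mod 70), so (35,-311,693)→(35,-31,9)
−g: flip: (35,-31,9)→(9,31,35)
−g: translate: b→-5 (≡31 mod 18), so (9,31,35)→(9,-5,9)
−g: flip: (9,-5,9)→(9,5,9)
−g: reduced (well bottom): (9,5,9) with a≤c, −a<b≤a
flip sign back: reduced form of g is (-9,-5,-9)
reduced forms (-9, -5, -9) vs (-9, -5, -9) ⇒ equivalent

yes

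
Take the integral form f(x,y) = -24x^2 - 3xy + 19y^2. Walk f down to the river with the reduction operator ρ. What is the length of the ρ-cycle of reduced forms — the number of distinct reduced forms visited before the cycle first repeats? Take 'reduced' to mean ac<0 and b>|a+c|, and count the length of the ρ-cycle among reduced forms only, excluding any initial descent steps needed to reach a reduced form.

D = 1833, ⌊√D⌋ = 42
descent: ρ → (19,41,-2)  [lands on river]
river: ρ → (-2,39,39)
river: ρ → (39,39,-2)
river: ρ → (-2,41,19)
river: ρ → (19,35,-8)
river: ρ → (-8,29,31)
river: ρ → (31,33,-6)
river: ρ → (-6,39,13)
river: ρ → (13,39,-6)
river: ρ → (-6,33,31)
river: ρ → (31,29,-8)
river: ρ → (-8,35,19)
ρ-cycle length = 12 (tail of 1 descent step not counted)

12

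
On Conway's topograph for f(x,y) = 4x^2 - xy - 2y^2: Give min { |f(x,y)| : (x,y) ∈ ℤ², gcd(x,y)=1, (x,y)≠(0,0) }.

descent: ρ → (-2,5,1)  [lands on river]
river: ρ → (1,5,-2)
river: ρ → (-2,3,3)
river: ρ → (3,3,-2)
closes: descent 1, river 4
min |a| on river = 1

1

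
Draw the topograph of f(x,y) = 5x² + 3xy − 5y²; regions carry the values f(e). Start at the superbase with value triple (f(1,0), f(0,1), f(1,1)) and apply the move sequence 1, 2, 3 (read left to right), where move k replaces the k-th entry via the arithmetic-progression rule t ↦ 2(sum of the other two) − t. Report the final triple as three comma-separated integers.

start (5,-5,3) = (f(1,0),f(0,1),f(1,1))
replace slot 1: 2·((-5)+3) − 5 = -9 → (-9,-5,3)
replace slot 2: 2·((-9)+3) − (-5) = -7 → (-9,-7,3)
replace slot 3: 2·((-9)+(-7)) − 3 = -35 → (-9,-7,-35)

-9,-7,-35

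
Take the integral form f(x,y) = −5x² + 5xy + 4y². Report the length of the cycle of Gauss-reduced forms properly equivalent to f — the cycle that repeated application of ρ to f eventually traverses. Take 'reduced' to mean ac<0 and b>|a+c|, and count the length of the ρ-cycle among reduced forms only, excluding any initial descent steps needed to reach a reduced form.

D = 105, ⌊√D⌋ = 10
river: ρ → (4,3,-6)
river: ρ → (-6,9,1)
river: ρ → (1,9,-6)
river: ρ → (-6,3,4)
river: ρ → (4,5,-5)
river: ρ → (-5,5,4)
ρ-cycle length = 6 (tail of 0 descent steps not counted)

6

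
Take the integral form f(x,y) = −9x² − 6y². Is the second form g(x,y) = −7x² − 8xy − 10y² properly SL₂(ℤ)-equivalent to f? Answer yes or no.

D₁ = -216, D₂ = -216
f is negative-definite; reduce −f:
−f: flip: (9,0,6)→(6,0,9)
−f: reduced (well bottom): (6,0,9) with a≤c, −a<b≤a
flip sign back: reduced form of f is (-6,0,-9)
g is negative-definite; reduce −g:
−g: translate: b→-6 (≡8 mod 14), so (7,8,10)→(7,-6,9)
−g: reduced (well bottom): (7,-6,9) with a≤c, −a<b≤a
flip sign back: reduced form of g is (-7,6,-9)
reduced forms (-6, 0, -9) vs (-7, 6, -9) ⇒ inequivalent

no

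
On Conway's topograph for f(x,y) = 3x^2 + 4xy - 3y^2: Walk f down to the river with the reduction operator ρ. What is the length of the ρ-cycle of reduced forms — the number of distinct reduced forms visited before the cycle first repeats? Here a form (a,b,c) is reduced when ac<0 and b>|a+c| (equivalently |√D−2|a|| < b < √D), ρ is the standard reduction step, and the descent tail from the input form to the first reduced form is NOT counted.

D = 52, ⌊√D⌋ = 7
river: ρ → (-3,2,4)
river: ρ → (4,6,-1)
river: ρ → (-1,6,4)
river: ρ → (4,2,-3)
river: ρ → (-3,4,3)
river: ρ → (3,2,-4)
river: ρ → (-4,6,1)
river: ρ → (1,6,-4)
river: ρ → (-4,2,3)
river: ρ → (3,4,-3)
ρ-cycle length = 10 (tail of 0 descent steps not counted)

10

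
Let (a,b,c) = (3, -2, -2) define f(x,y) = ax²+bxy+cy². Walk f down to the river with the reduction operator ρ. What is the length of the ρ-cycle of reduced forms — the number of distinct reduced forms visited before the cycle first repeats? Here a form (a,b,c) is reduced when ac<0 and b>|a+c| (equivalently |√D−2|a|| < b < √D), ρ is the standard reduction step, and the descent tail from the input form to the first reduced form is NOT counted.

D = 28, ⌊√D⌋ = 5
descent: ρ → (-2,2,3)  [lands on river]
river: ρ → (3,4,-1)
river: ρ → (-1,4,3)
river: ρ → (3,2,-2)
ρ-cycle length = 4 (tail of 1 descent step not counted)

4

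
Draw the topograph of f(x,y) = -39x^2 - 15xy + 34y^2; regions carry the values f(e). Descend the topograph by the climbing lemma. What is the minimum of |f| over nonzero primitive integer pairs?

descent: ρ → (34,15,-39)  [lands on river]
river: ρ → (-39,63,10)
river: ρ → (10,57,-57)
river: ρ → (-57,57,10)
river: ρ → (10,63,-39)
river: ρ → (-39,15,34)
river: ρ → (34,53,-20)
river: ρ → (-20,67,13)
river: ρ → (13,63,-30)
river: ρ → (-30,57,19)
river: ρ → (19,57,-30)
river: ρ → (-30,63,13)
river: ρ → (13,67,-20)
river: ρ → (-20,53,34)
closes: descent 1, river 14
min |a| on river = 10

10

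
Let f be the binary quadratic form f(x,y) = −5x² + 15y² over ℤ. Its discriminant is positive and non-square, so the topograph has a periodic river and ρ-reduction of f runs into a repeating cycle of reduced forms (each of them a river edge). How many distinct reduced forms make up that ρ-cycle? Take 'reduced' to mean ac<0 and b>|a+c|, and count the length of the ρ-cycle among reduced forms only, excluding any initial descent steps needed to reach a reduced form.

D = 300, ⌊√D⌋ = 17
descent: ρ → (15,0,-5)
descent: ρ → (-5,10,10)  [lands on river]
river: ρ → (10,10,-5)
ρ-cycle length = 2 (tail of 2 descent steps not counted)

2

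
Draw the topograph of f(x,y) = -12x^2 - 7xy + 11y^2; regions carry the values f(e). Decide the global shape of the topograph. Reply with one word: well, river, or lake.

D = b²−4ac = (-7)² − 4·(-12)·11 = 577
D > 0 non-square ⇒ indefinite ⇒ periodic river

river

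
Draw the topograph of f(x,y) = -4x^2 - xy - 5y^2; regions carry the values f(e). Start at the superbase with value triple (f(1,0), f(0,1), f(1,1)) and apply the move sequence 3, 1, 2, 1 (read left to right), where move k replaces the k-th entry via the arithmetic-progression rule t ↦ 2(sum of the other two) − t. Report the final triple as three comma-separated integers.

start (-4,-5,-10) = (f(1,0),f(0,1),f(1,1))
replace slot 3: 2·((-4)+(-5)) − (-10) = -8 → (-4,-5,-8)
replace slot 1: 2·((-5)+(-8)) − (-4) = -22 → (-22,-5,-8)
replace slot 2: 2·((-22)+(-8)) − (-5) = -55 → (-22,-55,-8)
replace slot 1: 2·((-55)+(-8)) − (-22) = -104 → (-104,-55,-8)

-104,-55,-8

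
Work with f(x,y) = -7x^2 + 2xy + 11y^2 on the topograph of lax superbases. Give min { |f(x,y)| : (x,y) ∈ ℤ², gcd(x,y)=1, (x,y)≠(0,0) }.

descent: ρ → (11,-2,-7)
descent: ρ → (-7,16,2)  [lands on river]
river: ρ → (2,16,-7)
river: ρ → (-7,12,6)
river: ρ → (6,12,-7)
closes: descent 2, river 4
min |a| on river = 2

2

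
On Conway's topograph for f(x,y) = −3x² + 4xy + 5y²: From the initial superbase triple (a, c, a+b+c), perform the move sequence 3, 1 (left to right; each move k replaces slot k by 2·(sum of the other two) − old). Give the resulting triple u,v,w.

start (-3,5,6) = (f(1,0),f(0,1),f(1,1))
replace slot 3: 2·((-3)+5) − 6 = -2 → (-3,5,-2)
replace slot 1: 2·(5+(-2)) − (-3) = 9 → (9,5,-2)

9,5,-2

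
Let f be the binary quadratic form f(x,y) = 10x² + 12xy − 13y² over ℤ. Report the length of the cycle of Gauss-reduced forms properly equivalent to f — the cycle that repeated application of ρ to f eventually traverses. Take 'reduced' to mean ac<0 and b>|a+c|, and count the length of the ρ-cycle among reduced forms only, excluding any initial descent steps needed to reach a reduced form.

D = 664, ⌊√D⌋ = 25
river: ρ → (-13,14,9)
river: ρ → (9,22,-5)
river: ρ → (-5,18,17)
river: ρ → (17,16,-6)
river: ρ → (-6,20,11)
river: ρ → (11,24,-2)
river: ρ → (-2,24,11)
river: ρ → (11,20,-6)
river: ρ → (-6,16,17)
river: ρ → (17,18,-5)
river: ρ → (-5,22,9)
river: ρ → (9,14,-13)
river: ρ → (-13,12,10)
river: ρ → (10,8,-15)
river: ρ → (-15,22,3)
river: ρ → (3,20,-22)
river: ρ → (-22,24,1)
river: ρ → (1,24,-22)
river: ρ → (-22,20,3)
river: ρ → (3,22,-15)
river: ρ → (-15,8,10)
river: ρ → (10,12,-13)
ρ-cycle length = 22 (tail of 0 descent steps not counted)

22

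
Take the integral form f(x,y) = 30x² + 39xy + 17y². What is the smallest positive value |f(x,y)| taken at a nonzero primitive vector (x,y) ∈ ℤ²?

translate: b→-21 (≡39 mod 60), so (30,39,17)→(30,-21,8)
flip: (30,-21,8)→(8,21,30)
translate: b→5 (≡21 mod 16), so (8,21,30)→(8,5,17)
reduced (well bottom): (8,5,17) with a≤c, −a<b≤a
well minimum = a = 8

8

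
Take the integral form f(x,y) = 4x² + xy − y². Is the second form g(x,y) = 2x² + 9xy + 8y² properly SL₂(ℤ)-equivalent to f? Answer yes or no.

D₁ = 17, D₂ = 17
river cycle of f (length 6): (-1, 3, 2), (2, 1, -2), (-2, 3, 1), (1, 3, -2), (-2, 1, 2), (2, 3, -1)
river cycle of g (length 6): (1, 3, -2), (-2, 1, 2), (2, 3, -1), (-1, 3, 2), (2, 1, -2), (-2, 3, 1)
cycles coincide ⇒ equivalent

yes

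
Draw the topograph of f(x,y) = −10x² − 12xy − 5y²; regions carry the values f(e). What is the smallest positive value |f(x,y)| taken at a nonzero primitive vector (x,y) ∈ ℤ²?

translate: b→-8 (≡12 mod 20), so (10,12,5)→(10,-8,3)
flip: (10,-8,3)→(3,8,10)
translate: b→2 (≡8 mod 6), so (3,8,10)→(3,2,5)
reduced (well bottom): (3,2,5) with a≤c, −a<b≤a
well minimum |f| = |-3| = 3 (negative-definite)

3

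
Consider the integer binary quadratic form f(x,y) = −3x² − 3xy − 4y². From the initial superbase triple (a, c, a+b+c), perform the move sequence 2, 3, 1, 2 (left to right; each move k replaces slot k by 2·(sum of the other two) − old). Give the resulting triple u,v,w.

start (-3,-4,-10) = (f(1,0),f(0,1),f(1,1))
replace slot 2: 2·((-3)+(-10)) − (-4) = -22 → (-3,-22,-10)
replace slot 3: 2·((-3)+(-22)) − (-10) = -40 → (-3,-22,-40)
replace slot 1: 2·((-22)+(-40)) − (-3) = -121 → (-121,-22,-40)
replace slot 2: 2·((-121)+(-40)) − (-22) = -300 → (-121,-300,-40)

-121,-300,-40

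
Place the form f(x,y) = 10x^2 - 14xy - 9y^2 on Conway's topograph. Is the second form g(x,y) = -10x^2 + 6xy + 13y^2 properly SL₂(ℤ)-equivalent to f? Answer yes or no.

D₁ = 556, D₂ = 556
river cycle of f (length 18): (-9, 14, 10), (10, 6, -13), (-13, 20, 3), (3, 22, -6), (-6, 14, 15), (15, 16, -5), (-5, 14, 18), (18, 22, -1), (-1, 22, 18), (18, 14, -5), … (8 more)
river cycle of g (length 18): (13, 20, -3), (-3, 22, 6), (6, 14, -15), (-15, 16, 5), (5, 14, -18), (-18, 22, 1), (1, 22, -18), (-18, 14, 5), (5, 16, -15), (-15, 14, 6), … (8 more)
cycles differ ⇒ inequivalent

no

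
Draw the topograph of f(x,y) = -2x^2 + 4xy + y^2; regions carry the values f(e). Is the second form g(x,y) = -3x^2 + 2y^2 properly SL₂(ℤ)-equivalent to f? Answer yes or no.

D₁ = 24, D₂ = 24
river cycle of f (length 2): (1, 4, -2), (-2, 4, 1)
river cycle of g (length 2): (2, 4, -1), (-1, 4, 2)
cycles differ ⇒ inequivalent

no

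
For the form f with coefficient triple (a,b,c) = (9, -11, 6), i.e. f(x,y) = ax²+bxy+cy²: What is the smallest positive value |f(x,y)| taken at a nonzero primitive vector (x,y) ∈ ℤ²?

translate: b→7 (≡-11 mod 18), so (9,-11,6)→(9,7,4)
flip: (9,7,4)→(4,-7,9)
translate: b→1 (≡-7 mod 8), so (4,-7,9)→(4,1,6)
reduced (well bottom): (4,1,6) with a≤c, −a<b≤a
well minimum = a = 4

4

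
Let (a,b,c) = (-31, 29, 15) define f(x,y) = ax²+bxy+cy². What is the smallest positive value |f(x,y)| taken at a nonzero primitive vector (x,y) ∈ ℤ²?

river: ρ → (15,31,-29)
river: ρ → (-29,27,17)
river: ρ → (17,41,-15)
river: ρ → (-15,49,5)
river: ρ → (5,51,-5)
river: ρ → (-5,49,15)
river: ρ → (15,41,-17)
river: ρ → (-17,27,29)
river: ρ → (29,31,-15)
river: ρ → (-15,29,31)
river: ρ → (31,33,-13)
river: ρ → (-13,45,13)
river: ρ → (13,33,-31)
river: ρ → (-31,29,15)
closes: descent 0, river 14
min |a| on river = 5

5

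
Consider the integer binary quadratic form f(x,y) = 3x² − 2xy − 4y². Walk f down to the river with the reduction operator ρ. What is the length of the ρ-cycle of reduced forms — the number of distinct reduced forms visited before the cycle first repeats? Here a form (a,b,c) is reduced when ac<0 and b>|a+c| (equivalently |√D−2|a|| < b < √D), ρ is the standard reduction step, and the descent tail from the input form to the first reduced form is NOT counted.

D = 52, ⌊√D⌋ = 7
descent: ρ → (-4,2,3)  [lands on river]
river: ρ → (3,4,-3)
river: ρ → (-3,2,4)
river: ρ → (4,6,-1)
river: ρ → (-1,6,4)
river: ρ → (4,2,-3)
river: ρ → (-3,4,3)
river: ρ → (3,2,-4)
river: ρ → (-4,6,1)
river: ρ → (1,6,-4)
ρ-cycle length = 10 (tail of 1 descent step not counted)

10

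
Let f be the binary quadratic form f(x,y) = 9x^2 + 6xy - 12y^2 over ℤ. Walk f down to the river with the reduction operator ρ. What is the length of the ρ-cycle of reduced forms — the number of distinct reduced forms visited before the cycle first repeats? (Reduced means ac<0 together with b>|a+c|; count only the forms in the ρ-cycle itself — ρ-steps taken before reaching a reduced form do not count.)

D = 468, ⌊√D⌋ = 21
river: ρ → (-12,18,3)
river: ρ → (3,18,-12)
river: ρ → (-12,6,9)
river: ρ → (9,12,-9)
river: ρ → (-9,6,12)
river: ρ → (12,18,-3)
river: ρ → (-3,18,12)
river: ρ → (12,6,-9)
river: ρ → (-9,12,9)
river: ρ → (9,6,-12)
ρ-cycle length = 10 (tail of 0 descent steps not counted)

10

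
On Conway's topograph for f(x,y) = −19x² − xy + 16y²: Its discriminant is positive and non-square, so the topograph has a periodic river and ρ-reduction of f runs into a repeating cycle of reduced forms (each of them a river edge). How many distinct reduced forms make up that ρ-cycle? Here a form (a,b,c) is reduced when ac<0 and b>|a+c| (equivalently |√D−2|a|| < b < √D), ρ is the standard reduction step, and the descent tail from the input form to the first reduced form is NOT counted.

D = 1217, ⌊√D⌋ = 34
descent: ρ → (16,33,-2)  [lands on river]
river: ρ → (-2,31,32)
river: ρ → (32,33,-1)
river: ρ → (-1,33,32)
river: ρ → (32,31,-2)
river: ρ → (-2,33,16)
river: ρ → (16,31,-4)
river: ρ → (-4,33,8)
river: ρ → (8,31,-8)
river: ρ → (-8,33,4)
river: ρ → (4,31,-16)
river: ρ → (-16,33,2)
river: ρ → (2,31,-32)
river: ρ → (-32,33,1)
river: ρ → (1,33,-32)
river: ρ → (-32,31,2)
river: ρ → (2,33,-16)
river: ρ → (-16,31,4)
river: ρ → (4,33,-8)
river: ρ → (-8,31,8)
river: ρ → (8,33,-4)
river: ρ → (-4,31,16)
ρ-cycle length = 22 (tail of 1 descent step not counted)

22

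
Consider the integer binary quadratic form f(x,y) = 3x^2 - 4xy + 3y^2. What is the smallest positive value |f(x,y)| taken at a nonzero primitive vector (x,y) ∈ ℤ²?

translate: b→2 (≡-4 mod 6), so (3,-4,3)→(3,2,2)
flip: (3,2,2)→(2,-2,3)
translate: b→2 (≡-2 mod 4), so (2,-2,3)→(2,2,3)
reduced (well bottom): (2,2,3) with a≤c, −a<b≤a
well minimum = a = 2

2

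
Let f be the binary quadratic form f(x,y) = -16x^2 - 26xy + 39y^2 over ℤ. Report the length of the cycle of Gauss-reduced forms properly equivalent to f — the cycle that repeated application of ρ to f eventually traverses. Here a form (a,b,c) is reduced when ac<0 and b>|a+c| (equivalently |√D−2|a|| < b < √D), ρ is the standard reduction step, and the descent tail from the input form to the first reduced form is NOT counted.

D = 3172, ⌊√D⌋ = 56
descent: ρ → (39,26,-16)  [lands on river]
river: ρ → (-16,38,27)
river: ρ → (27,16,-27)
river: ρ → (-27,38,16)
river: ρ → (16,26,-39)
river: ρ → (-39,52,3)
river: ρ → (3,56,-3)
river: ρ → (-3,52,39)
ρ-cycle length = 8 (tail of 1 descent step not counted)

8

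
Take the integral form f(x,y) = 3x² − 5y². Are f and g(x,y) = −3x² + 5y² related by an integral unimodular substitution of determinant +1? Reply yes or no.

D₁ = 60, D₂ = 60
river cycle of f (length 2): (3, 6, -2), (-2, 6, 3)
river cycle of g (length 2): (-3, 6, 2), (2, 6, -3)
cycles differ ⇒ inequivalent

no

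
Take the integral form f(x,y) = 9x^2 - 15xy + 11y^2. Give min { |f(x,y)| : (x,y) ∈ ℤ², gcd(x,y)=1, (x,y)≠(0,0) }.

translate: b→3 (≡-15 mod 18), so (9,-15,11)→(9,3,5)
flip: (9,3,5)→(5,-3,9)
reduced (well bottom): (5,-3,9) with a≤c, −a<b≤a
well minimum = a = 5

5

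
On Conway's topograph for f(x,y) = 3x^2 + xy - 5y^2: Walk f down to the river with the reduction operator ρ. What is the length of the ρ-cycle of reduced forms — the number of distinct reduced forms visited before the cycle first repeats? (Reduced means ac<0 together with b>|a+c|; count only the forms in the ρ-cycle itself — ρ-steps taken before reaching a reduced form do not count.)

D = 61, ⌊√D⌋ = 7
descent: ρ → (-5,-1,3)
descent: ρ → (3,7,-1)  [lands on river]
river: ρ → (-1,7,3)
river: ρ → (3,5,-3)
river: ρ → (-3,7,1)
river: ρ → (1,7,-3)
river: ρ → (-3,5,3)
ρ-cycle length = 6 (tail of 2 descent steps not counted)

6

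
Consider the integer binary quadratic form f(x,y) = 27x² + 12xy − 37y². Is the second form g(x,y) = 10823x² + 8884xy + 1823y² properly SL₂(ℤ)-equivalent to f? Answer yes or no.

D₁ = 4140, D₂ = 4140
river cycle of f (length 8): (-37, 62, 2), (2, 62, -37), (-37, 12, 27), (27, 42, -22), (-22, 46, 23), (23, 46, -22), (-22, 42, 27), (27, 12, -37)
river cycle of g (length 8): (27, 12, -37), (-37, 62, 2), (2, 62, -37), (-37, 12, 27), (27, 42, -22), (-22, 46, 23), (23, 46, -22), (-22, 42, 27)
cycles coincide ⇒ equivalent

yes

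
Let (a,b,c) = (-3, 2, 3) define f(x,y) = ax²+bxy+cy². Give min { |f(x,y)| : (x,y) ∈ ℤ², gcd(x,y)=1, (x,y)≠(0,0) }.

river: ρ → (3,4,-2)
river: ρ → (-2,4,3)
river: ρ → (3,2,-3)
river: ρ → (-3,4,2)
river: ρ → (2,4,-3)
river: ρ → (-3,2,3)
closes: descent 0, river 6
min |a| on river = 2

2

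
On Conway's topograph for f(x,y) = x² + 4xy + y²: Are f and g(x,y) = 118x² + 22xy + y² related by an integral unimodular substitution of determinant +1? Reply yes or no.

D₁ = 12, D₂ = 12
river cycle of f (length 2): (1, 2, -2), (-2, 2, 1)
river cycle of g (length 2): (1, 2, -2), (-2, 2, 1)
cycles coincide ⇒ equivalent

yes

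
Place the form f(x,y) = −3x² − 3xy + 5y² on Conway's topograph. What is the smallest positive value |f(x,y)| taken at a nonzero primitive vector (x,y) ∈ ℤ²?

descent: ρ → (5,3,-3)  [lands on river]
river: ρ → (-3,3,5)
river: ρ → (5,7,-1)
river: ρ → (-1,7,5)
closes: descent 1, river 4
min |a| on river = 1

1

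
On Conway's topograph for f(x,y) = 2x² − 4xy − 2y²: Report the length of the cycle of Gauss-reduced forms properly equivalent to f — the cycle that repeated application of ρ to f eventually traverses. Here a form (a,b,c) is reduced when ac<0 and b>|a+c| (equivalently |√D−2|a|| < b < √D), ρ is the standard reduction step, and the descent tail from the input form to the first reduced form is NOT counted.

D = 32, ⌊√D⌋ = 5
descent: ρ → (-2,4,2)  [lands on river]
river: ρ → (2,4,-2)
ρ-cycle length = 2 (tail of 1 descent step not counted)

2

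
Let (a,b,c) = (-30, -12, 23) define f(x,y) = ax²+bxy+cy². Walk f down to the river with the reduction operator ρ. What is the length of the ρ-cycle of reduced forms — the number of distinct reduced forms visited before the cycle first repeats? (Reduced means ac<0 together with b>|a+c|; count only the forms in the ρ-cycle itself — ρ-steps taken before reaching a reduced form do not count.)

D = 2904, ⌊√D⌋ = 53
descent: ρ → (23,12,-30)  [lands on river]
river: ρ → (-30,48,5)
river: ρ → (5,52,-10)
river: ρ → (-10,48,15)
river: ρ → (15,42,-19)
river: ρ → (-19,34,23)
ρ-cycle length = 6 (tail of 1 descent step not counted)

6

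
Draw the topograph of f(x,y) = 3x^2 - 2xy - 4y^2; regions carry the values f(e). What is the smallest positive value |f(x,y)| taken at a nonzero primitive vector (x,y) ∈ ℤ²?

descent: ρ → (-4,2,3)  [lands on river]
river: ρ → (3,4,-3)
river: ρ → (-3,2,4)
river: ρ → (4,6,-1)
river: ρ → (-1,6,4)
river: ρ → (4,2,-3)
river: ρ → (-3,4,3)
river: ρ → (3,2,-4)
river: ρ → (-4,6,1)
river: ρ → (1,6,-4)
closes: descent 1, river 10
min |a| on river = 1

1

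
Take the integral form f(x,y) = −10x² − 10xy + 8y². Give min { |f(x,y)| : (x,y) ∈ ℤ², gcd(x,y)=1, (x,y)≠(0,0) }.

descent: ρ → (8,10,-10)  [lands on river]
river: ρ → (-10,10,8)
river: ρ → (8,6,-12)
river: ρ → (-12,18,2)
river: ρ → (2,18,-12)
river: ρ → (-12,6,8)
closes: descent 1, river 6
min |a| on river = 2

2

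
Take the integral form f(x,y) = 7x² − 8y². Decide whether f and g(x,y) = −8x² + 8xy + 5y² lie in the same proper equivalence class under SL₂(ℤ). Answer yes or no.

D₁ = 224, D₂ = 224
river cycle of f (length 2): (7, 14, -1), (-1, 14, 7)
river cycle of g (length 4): (5, 12, -4), (-4, 12, 5), (5, 8, -8), (-8, 8, 5)
cycles differ ⇒ inequivalent

no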